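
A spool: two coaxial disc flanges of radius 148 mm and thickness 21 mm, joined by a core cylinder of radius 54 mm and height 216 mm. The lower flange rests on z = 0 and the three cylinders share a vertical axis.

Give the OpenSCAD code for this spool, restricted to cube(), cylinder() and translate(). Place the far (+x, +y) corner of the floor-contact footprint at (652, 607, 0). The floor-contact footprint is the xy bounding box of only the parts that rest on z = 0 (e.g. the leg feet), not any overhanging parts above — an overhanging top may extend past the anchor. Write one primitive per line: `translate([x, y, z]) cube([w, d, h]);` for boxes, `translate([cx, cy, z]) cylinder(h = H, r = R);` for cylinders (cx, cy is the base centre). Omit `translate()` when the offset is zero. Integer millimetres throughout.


translate([504, 459, 0]) cylinder(h = 21, r = 148);
translate([504, 459, 21]) cylinder(h = 216, r = 54);
translate([504, 459, 237]) cylinder(h = 21, r = 148);


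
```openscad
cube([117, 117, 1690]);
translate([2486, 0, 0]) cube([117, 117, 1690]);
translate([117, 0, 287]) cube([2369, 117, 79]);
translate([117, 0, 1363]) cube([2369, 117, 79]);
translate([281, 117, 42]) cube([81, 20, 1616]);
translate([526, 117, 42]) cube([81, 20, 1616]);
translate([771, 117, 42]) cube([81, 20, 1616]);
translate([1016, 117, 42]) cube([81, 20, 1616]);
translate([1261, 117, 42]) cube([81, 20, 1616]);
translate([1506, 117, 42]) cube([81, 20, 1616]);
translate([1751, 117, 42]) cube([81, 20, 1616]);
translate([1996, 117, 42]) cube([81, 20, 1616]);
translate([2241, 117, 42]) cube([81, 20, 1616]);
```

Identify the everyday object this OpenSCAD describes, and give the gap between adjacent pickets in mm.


A fence section. The picket gap is 164 mm.

Two posts, two rails, 9 pickets — a fence section. Span 2369 mm holds 9 pickets of 81 mm with 10 equal gaps: ⌊(2369 − 9·81) / 10⌋ = 164 mm.


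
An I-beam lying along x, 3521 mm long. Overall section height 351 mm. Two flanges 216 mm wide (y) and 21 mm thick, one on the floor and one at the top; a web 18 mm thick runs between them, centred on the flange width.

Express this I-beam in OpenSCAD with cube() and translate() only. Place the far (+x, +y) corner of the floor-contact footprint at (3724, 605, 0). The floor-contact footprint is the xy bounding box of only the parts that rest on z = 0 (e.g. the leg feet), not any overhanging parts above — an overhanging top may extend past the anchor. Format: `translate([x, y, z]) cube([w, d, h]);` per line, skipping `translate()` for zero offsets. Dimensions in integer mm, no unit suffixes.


translate([203, 389, 0]) cube([3521, 216, 21]);
translate([203, 488, 21]) cube([3521, 18, 309]);
translate([203, 389, 330]) cube([3521, 216, 21]);


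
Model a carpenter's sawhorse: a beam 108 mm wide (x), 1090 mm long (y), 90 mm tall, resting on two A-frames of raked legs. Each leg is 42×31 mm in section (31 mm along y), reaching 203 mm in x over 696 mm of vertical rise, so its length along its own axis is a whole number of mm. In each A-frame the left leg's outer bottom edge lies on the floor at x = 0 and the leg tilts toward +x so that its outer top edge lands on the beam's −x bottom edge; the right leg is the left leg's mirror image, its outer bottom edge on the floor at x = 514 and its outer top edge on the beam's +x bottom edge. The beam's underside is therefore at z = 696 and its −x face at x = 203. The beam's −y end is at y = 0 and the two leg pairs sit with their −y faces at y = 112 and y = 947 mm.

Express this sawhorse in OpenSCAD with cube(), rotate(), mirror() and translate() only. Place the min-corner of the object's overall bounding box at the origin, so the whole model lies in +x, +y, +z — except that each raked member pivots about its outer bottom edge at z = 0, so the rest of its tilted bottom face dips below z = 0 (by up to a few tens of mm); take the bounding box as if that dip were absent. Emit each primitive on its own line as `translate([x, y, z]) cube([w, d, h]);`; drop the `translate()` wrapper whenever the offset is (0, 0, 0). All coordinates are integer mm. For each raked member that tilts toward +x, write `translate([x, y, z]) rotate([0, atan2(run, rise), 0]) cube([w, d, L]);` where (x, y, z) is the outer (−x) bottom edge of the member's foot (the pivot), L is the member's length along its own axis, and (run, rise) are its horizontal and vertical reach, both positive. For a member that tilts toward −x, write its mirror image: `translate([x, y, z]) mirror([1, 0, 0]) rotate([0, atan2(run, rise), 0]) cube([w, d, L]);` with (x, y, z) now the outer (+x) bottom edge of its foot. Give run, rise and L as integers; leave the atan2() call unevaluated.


// leg length = √(203² + 696²) = 725
// right-leg outer foot x = 2·203 + 108 = 514
// beam min-corner = (203, 0, 696)
translate([203, 0, 696]) cube([108, 1090, 90]);
translate([0, 112, 0]) rotate([0, atan2(203, 696), 0]) cube([42, 31, 725]);
translate([514, 112, 0]) mirror([1, 0, 0]) rotate([0, atan2(203, 696), 0]) cube([42, 31, 725]);
translate([0, 947, 0]) rotate([0, atan2(203, 696), 0]) cube([42, 31, 725]);
translate([514, 947, 0]) mirror([1, 0, 0]) rotate([0, atan2(203, 696), 0]) cube([42, 31, 725]);


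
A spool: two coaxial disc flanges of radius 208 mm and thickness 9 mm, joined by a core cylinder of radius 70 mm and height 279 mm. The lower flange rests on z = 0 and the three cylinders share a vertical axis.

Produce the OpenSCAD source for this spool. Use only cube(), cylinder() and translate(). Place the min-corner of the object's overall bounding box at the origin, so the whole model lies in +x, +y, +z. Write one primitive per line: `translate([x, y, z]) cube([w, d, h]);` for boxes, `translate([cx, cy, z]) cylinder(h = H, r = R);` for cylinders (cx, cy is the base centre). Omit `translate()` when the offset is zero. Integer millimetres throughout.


translate([208, 208, 0]) cylinder(h = 9, r = 208);
translate([208, 208, 9]) cylinder(h = 279, r = 70);
translate([208, 208, 288]) cylinder(h = 9, r = 208);


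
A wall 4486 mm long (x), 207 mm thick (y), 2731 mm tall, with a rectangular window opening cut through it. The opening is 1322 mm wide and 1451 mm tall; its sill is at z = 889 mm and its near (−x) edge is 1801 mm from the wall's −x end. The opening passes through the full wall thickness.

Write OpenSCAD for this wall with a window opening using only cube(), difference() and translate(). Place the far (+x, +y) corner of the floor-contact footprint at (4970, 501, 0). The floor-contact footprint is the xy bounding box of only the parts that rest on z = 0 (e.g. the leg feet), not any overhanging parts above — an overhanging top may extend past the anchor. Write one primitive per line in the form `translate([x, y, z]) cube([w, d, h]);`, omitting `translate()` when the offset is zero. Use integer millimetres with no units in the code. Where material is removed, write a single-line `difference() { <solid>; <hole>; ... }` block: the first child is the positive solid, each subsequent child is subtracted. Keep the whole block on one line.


difference() { translate([484, 294, 0]) cube([4486, 207, 2731]); translate([2285, 294, 889]) cube([1322, 207, 1451]); }


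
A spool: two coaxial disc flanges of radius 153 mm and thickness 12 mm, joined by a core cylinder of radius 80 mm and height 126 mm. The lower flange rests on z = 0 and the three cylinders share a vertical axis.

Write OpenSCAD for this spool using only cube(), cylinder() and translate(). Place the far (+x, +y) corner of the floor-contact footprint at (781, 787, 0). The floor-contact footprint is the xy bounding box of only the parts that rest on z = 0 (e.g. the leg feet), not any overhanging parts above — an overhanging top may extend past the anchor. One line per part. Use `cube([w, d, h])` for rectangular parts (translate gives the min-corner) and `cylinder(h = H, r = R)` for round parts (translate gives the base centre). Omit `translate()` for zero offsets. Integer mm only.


translate([628, 634, 0]) cylinder(h = 12, r = 153);
translate([628, 634, 12]) cylinder(h = 126, r = 80);
translate([628, 634, 138]) cylinder(h = 12, r = 153);


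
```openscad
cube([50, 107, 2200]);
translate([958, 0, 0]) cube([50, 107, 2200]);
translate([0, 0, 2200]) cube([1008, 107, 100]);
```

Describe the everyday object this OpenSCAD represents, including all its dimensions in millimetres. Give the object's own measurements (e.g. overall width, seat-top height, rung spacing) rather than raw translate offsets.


A door frame. The clear opening is 908 mm wide and 2200 mm high. Two 50 mm wide jambs, 107 mm deep, stand either side of the opening from the floor to the top of the opening. A 100 mm thick head sits across the top of both jambs, spanning the full outside width of the frame.


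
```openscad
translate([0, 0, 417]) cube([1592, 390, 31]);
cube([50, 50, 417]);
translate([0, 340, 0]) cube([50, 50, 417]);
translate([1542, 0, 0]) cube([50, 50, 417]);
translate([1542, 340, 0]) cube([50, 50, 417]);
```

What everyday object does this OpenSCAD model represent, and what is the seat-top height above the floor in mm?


A bench. The seat-top height is 448 mm.

A long slab on four corner posts — a bench. The slab sits at z = 417 with thickness 31, so the top is 417 + 31 = 448 mm.


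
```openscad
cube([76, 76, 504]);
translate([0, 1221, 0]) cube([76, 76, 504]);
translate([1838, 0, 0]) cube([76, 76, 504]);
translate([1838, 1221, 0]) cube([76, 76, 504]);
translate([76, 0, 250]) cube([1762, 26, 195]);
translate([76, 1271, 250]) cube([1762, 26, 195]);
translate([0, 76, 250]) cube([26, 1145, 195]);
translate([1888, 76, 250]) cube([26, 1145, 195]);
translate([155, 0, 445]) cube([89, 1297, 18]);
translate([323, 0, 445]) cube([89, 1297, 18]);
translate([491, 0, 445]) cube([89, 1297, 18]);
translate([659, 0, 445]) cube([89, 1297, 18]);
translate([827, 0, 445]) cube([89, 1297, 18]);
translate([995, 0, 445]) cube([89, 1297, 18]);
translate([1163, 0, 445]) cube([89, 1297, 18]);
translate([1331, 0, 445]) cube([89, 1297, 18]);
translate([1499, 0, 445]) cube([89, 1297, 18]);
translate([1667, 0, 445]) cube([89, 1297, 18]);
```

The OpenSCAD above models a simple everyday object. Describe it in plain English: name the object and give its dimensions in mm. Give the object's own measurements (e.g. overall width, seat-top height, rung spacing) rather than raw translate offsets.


A bed frame 1914 mm long (x) by 1297 mm wide (y). Four 76×76 mm corner posts, 504 mm tall, at the corners of the footprint. Four rails of 26 mm thickness and 195 mm height run between adjacent posts with their undersides at z = 250 mm, their outer faces flush with the outside of the frame (the two x-running rails run between the posts' inner faces; the two y-running rails run between the posts' inner faces). 10 slats, each 89 mm wide (x) and 18 mm thick, lie across the top of the two x-running rails, running the full 1297 mm width of the frame in y; along x they sit between the end posts with a 79 mm gap after the −x posts and between neighbouring slats, leaving 82 mm before the +x posts.


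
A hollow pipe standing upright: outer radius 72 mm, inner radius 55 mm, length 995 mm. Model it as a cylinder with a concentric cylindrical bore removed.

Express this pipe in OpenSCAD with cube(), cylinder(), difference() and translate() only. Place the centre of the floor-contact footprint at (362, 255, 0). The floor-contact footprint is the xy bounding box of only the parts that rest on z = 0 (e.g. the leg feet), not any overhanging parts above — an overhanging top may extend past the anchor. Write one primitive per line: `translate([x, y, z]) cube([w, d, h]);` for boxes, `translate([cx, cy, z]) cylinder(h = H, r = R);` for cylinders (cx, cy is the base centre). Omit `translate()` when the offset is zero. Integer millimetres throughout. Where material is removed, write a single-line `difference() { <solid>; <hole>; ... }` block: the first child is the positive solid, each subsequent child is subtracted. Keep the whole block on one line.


difference() { translate([362, 255, 0]) cylinder(h = 995, r = 72); translate([362, 255, 0]) cylinder(h = 995, r = 55); }


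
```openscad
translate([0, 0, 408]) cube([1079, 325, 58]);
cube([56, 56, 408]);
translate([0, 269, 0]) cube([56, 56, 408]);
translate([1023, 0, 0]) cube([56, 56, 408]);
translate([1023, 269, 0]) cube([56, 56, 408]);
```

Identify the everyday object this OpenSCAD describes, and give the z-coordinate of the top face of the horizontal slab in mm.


A bench. The seat-top height is 466 mm.

A long slab on four corner posts — a bench. The slab sits at z = 408 with thickness 58, so the top is 408 + 58 = 466 mm.


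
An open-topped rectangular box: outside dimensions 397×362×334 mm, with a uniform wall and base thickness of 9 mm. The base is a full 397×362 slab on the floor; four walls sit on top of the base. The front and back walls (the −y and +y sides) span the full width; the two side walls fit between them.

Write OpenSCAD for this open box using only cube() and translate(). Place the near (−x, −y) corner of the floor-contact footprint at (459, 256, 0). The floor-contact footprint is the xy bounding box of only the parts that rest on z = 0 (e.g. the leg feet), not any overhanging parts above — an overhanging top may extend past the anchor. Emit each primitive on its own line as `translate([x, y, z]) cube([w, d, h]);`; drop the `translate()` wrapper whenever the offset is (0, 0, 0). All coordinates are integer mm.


translate([459, 256, 0]) cube([397, 362, 9]);
translate([459, 256, 9]) cube([397, 9, 325]);
translate([459, 609, 9]) cube([397, 9, 325]);
translate([459, 265, 9]) cube([9, 344, 325]);
translate([847, 265, 9]) cube([9, 344, 325]);


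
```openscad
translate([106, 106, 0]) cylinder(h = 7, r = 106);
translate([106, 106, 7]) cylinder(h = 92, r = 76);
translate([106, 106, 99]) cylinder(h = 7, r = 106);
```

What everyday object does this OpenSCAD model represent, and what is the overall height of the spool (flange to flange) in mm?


A spool. The overall height is 106 mm.

Three coaxial cylinders, large–small–large — a spool. Two 7 mm flanges and a 92 mm core give 7 + 92 + 7 = 106 mm.


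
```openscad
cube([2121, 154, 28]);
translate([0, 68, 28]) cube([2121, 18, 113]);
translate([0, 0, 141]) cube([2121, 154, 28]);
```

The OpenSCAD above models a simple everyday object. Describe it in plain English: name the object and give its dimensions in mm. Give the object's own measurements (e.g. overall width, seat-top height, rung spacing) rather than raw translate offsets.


An I-beam lying along x, 2121 mm long. Overall section height 169 mm. Two flanges 154 mm wide (y) and 28 mm thick, one on the floor and one at the top; a web 18 mm thick runs between them, centred on the flange width.


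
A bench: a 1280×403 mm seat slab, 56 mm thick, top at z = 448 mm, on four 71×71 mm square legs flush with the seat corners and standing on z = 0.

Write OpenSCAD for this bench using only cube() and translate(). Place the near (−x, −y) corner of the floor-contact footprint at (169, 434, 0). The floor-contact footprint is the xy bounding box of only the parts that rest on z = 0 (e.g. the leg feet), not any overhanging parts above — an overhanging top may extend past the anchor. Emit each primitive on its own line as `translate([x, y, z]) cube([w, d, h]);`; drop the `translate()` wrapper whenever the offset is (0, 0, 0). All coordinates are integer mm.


// leg_h = 448 − 56 = 392
translate([169, 434, 392]) cube([1280, 403, 56]);
translate([169, 434, 0]) cube([71, 71, 392]);
translate([169, 766, 0]) cube([71, 71, 392]);
translate([1378, 434, 0]) cube([71, 71, 392]);
translate([1378, 766, 0]) cube([71, 71, 392]);


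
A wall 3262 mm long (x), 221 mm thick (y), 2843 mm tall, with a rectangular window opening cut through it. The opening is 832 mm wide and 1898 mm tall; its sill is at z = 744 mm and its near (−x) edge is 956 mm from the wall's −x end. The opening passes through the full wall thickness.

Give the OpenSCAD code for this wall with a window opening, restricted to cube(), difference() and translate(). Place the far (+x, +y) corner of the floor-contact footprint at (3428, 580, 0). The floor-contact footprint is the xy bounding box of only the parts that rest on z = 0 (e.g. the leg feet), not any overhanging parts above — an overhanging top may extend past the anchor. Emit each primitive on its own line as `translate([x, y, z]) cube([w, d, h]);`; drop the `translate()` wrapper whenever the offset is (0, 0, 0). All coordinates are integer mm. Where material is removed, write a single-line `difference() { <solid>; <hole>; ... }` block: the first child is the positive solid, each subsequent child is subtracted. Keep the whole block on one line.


difference() { translate([166, 359, 0]) cube([3262, 221, 2843]); translate([1122, 359, 744]) cube([832, 221, 1898]); }


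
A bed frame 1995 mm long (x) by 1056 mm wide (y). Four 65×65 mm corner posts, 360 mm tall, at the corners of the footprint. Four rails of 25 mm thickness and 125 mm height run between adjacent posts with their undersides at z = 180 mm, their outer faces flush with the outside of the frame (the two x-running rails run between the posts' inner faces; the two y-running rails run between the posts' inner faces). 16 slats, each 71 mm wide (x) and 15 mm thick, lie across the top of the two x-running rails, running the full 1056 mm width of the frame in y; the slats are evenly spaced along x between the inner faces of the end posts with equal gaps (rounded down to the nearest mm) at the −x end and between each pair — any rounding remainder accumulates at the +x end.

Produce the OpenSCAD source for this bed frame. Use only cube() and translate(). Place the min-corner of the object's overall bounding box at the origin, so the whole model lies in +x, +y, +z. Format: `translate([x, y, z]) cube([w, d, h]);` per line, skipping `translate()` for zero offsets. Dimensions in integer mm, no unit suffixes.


cube([65, 65, 360]);
translate([0, 991, 0]) cube([65, 65, 360]);
translate([1930, 0, 0]) cube([65, 65, 360]);
translate([1930, 991, 0]) cube([65, 65, 360]);
translate([65, 0, 180]) cube([1865, 25, 125]);
translate([65, 1031, 180]) cube([1865, 25, 125]);
translate([0, 65, 180]) cube([25, 926, 125]);
translate([1970, 65, 180]) cube([25, 926, 125]);
translate([107, 0, 305]) cube([71, 1056, 15]);
translate([220, 0, 305]) cube([71, 1056, 15]);
translate([333, 0, 305]) cube([71, 1056, 15]);
translate([446, 0, 305]) cube([71, 1056, 15]);
translate([559, 0, 305]) cube([71, 1056, 15]);
translate([672, 0, 305]) cube([71, 1056, 15]);
translate([785, 0, 305]) cube([71, 1056, 15]);
translate([898, 0, 305]) cube([71, 1056, 15]);
translate([1011, 0, 305]) cube([71, 1056, 15]);
translate([1124, 0, 305]) cube([71, 1056, 15]);
translate([1237, 0, 305]) cube([71, 1056, 15]);
translate([1350, 0, 305]) cube([71, 1056, 15]);
translate([1463, 0, 305]) cube([71, 1056, 15]);
translate([1576, 0, 305]) cube([71, 1056, 15]);
translate([1689, 0, 305]) cube([71, 1056, 15]);
translate([1802, 0, 305]) cube([71, 1056, 15]);


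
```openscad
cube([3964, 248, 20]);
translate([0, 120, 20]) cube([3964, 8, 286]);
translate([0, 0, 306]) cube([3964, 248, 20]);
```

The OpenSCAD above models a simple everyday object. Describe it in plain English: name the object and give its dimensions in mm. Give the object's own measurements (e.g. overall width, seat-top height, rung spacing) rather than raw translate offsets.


An I-beam lying along x, 3964 mm long. Overall section height 326 mm. Two flanges 248 mm wide (y) and 20 mm thick, one on the floor and one at the top; a web 8 mm thick runs between them, centred on the flange width.


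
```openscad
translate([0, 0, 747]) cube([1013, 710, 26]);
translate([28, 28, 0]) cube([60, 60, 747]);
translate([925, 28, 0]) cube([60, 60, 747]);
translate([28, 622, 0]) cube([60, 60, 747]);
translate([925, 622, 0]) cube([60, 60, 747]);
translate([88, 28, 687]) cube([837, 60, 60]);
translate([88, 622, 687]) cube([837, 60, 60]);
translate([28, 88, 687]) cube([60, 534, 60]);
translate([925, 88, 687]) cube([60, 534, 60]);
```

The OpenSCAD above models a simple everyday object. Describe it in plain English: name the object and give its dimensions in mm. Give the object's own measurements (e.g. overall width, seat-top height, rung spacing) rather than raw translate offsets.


A rectangular dining table. The top is 1013×710×26 mm with its upper surface at z = 773 mm. It stands on four 60×60 mm square legs, each inset 28 mm from the nearest pair of top edges, running from the floor to the underside of the top. Four apron rails, 60 mm thick and 60 mm tall, run between adjacent legs with their top edges flush with the underside of the top and their outer faces flush with the legs' outer faces.


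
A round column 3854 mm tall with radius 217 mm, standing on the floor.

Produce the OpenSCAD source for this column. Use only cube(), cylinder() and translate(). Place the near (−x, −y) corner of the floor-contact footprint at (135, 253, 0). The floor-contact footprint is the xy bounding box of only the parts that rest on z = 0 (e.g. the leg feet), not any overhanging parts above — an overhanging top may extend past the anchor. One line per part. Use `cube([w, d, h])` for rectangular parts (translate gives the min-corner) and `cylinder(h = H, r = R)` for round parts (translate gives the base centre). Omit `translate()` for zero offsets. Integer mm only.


translate([352, 470, 0]) cylinder(h = 3854, r = 217);


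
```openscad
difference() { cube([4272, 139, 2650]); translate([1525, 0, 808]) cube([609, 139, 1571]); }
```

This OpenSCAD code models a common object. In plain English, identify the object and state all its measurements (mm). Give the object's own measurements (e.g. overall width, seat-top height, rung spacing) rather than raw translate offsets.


A wall 4272 mm long (x), 139 mm thick (y), 2650 mm tall, with a rectangular window opening cut through it. The opening is 609 mm wide and 1571 mm tall; its sill is at z = 808 mm and its near (−x) edge is 1525 mm from the wall's −x end. The opening passes through the full wall thickness.


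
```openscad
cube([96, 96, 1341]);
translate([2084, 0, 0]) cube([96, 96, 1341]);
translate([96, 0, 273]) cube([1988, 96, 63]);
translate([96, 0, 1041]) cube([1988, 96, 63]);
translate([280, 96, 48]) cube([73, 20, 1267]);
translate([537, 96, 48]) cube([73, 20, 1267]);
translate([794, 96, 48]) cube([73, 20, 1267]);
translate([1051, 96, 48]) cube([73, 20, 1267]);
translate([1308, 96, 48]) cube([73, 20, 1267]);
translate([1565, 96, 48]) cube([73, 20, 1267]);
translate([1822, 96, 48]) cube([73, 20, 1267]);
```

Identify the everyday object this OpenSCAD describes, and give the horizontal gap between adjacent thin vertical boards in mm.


A fence section. The picket gap is 184 mm.

Two posts, two rails, 7 pickets — a fence section. Span 1988 mm holds 7 pickets of 73 mm with 8 equal gaps: ⌊(1988 − 7·73) / 8⌋ = 184 mm.


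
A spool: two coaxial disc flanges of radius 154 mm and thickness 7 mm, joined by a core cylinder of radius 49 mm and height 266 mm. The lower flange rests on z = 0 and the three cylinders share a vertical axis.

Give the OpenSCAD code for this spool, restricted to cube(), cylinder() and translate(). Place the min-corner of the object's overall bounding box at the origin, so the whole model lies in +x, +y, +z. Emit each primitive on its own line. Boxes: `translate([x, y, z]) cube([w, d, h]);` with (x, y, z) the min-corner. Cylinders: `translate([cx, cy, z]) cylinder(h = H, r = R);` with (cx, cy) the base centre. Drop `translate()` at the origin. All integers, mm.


translate([154, 154, 0]) cylinder(h = 7, r = 154);
translate([154, 154, 7]) cylinder(h = 266, r = 49);
translate([154, 154, 273]) cylinder(h = 7, r = 154);


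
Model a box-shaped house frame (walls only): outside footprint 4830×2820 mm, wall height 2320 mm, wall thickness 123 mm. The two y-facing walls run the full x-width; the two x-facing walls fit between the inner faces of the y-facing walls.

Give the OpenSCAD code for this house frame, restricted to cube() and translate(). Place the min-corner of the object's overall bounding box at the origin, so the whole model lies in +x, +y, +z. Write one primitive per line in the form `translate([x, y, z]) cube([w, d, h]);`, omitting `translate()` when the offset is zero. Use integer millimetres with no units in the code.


cube([4830, 123, 2320]);
translate([0, 2697, 0]) cube([4830, 123, 2320]);
translate([0, 123, 0]) cube([123, 2574, 2320]);
translate([4707, 123, 0]) cube([123, 2574, 2320]);


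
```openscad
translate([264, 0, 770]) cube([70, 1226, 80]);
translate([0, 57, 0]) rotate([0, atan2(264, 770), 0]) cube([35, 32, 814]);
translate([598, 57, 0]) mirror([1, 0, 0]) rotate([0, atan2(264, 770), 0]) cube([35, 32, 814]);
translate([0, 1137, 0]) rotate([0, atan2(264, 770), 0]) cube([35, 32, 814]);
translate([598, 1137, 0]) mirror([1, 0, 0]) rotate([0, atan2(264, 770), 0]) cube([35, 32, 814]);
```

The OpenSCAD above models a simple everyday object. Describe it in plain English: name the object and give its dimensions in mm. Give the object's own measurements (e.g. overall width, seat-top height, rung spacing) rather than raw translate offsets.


A sawhorse. A 70×1226×80 mm beam (x, y, z) sits on two A-frame leg pairs. Each pair is two raked legs of 35×32 mm section (32 mm along y) splaying symmetrically in x. Each leg rises 770 mm vertically over 264 mm of horizontal reach and is 814 mm long along its own axis. Every leg's outer bottom edge rests on the floor and its outer top edge meets a bottom edge of the beam — the left legs (tilting toward +x) meet the beam's −x bottom edge, the right legs (their mirror images, tilting toward −x) meet its +x bottom edge — so the leg tops tuck under the beam, the beam's underside is 770 mm above the floor, and the feet are 598 mm apart outside-to-outside with the beam centred between them. The two leg pairs are set in 57 mm from either end of the beam.


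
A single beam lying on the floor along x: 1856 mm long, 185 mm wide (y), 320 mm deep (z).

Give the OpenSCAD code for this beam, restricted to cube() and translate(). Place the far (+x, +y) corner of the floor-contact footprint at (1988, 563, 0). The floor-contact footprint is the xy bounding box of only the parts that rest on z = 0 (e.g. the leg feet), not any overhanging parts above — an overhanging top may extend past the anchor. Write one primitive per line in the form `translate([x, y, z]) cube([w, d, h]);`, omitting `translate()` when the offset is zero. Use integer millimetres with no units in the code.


translate([132, 378, 0]) cube([1856, 185, 320]);


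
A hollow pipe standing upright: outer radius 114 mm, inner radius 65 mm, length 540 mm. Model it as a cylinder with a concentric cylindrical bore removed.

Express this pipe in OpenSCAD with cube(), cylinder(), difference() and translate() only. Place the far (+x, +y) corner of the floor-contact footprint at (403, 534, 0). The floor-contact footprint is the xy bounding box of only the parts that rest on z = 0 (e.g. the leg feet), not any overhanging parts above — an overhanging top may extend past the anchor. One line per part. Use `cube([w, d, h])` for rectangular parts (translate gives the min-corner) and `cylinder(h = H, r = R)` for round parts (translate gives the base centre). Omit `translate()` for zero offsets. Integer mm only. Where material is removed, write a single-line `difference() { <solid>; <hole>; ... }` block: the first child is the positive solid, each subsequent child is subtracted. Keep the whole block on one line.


difference() { translate([289, 420, 0]) cylinder(h = 540, r = 114); translate([289, 420, 0]) cylinder(h = 540, r = 65); }


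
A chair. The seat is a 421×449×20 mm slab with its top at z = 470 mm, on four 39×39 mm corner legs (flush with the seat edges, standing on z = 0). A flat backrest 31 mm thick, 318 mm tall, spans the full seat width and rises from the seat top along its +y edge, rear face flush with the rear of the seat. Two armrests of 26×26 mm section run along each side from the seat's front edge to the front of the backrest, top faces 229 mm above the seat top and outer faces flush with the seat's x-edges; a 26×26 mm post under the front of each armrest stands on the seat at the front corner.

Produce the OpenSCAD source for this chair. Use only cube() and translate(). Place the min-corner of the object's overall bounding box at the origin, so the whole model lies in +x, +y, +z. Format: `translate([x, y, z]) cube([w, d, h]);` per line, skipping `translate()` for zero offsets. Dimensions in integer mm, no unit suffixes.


// leg_h = 470 - 20 = 450
// arm post h = 229 - 26 = 203
translate([0, 0, 450]) cube([421, 449, 20]);
cube([39, 39, 450]);
translate([382, 0, 0]) cube([39, 39, 450]);
translate([0, 410, 0]) cube([39, 39, 450]);
translate([382, 410, 0]) cube([39, 39, 450]);
translate([0, 418, 470]) cube([421, 31, 318]);
translate([0, 0, 673]) cube([26, 418, 26]);
translate([395, 0, 673]) cube([26, 418, 26]);
translate([0, 0, 470]) cube([26, 26, 203]);
translate([395, 0, 470]) cube([26, 26, 203]);


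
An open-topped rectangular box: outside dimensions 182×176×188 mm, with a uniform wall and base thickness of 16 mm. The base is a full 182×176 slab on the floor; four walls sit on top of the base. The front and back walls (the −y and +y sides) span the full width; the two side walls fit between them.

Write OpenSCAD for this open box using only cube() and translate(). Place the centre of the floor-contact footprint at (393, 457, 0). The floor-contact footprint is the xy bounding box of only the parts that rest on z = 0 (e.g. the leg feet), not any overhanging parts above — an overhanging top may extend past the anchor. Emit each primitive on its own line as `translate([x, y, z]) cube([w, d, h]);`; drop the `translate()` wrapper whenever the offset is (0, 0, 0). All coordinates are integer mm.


translate([302, 369, 0]) cube([182, 176, 16]);
translate([302, 369, 16]) cube([182, 16, 172]);
translate([302, 529, 16]) cube([182, 16, 172]);
translate([302, 385, 16]) cube([16, 144, 172]);
translate([468, 385, 16]) cube([16, 144, 172]);


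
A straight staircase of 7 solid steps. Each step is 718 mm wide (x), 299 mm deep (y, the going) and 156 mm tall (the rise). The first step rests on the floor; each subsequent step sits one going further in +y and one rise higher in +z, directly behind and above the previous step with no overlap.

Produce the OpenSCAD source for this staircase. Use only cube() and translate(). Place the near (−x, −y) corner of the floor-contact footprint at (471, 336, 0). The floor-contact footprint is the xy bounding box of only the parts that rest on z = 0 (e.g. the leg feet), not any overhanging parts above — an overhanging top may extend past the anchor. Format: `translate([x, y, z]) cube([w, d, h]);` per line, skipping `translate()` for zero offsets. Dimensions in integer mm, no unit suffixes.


translate([471, 336, 0]) cube([718, 299, 156]);
translate([471, 635, 156]) cube([718, 299, 156]);
translate([471, 934, 312]) cube([718, 299, 156]);
translate([471, 1233, 468]) cube([718, 299, 156]);
translate([471, 1532, 624]) cube([718, 299, 156]);
translate([471, 1831, 780]) cube([718, 299, 156]);
translate([471, 2130, 936]) cube([718, 299, 156]);


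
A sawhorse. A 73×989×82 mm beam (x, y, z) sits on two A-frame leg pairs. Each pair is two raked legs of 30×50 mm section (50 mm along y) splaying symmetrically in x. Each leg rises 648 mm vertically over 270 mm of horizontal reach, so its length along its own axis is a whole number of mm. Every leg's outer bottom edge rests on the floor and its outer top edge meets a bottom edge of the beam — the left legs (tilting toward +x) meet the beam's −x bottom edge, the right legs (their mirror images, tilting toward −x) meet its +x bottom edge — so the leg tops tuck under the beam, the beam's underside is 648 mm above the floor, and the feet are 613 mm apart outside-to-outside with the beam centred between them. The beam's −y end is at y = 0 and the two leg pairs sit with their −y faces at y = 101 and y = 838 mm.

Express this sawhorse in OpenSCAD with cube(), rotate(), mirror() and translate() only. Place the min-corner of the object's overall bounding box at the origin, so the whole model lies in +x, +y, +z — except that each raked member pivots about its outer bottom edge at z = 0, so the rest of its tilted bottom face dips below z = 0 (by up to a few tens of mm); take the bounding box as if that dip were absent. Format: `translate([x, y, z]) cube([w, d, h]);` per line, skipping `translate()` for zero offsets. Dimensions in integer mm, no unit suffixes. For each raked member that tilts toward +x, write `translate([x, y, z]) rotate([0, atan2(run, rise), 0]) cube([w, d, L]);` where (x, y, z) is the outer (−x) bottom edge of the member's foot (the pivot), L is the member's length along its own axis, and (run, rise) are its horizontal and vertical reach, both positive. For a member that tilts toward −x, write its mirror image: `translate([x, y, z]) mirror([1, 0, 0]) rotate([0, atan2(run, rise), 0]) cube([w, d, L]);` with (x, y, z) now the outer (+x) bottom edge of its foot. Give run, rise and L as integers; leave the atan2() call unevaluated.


translate([270, 0, 648]) cube([73, 989, 82]);
translate([0, 101, 0]) rotate([0, atan2(270, 648), 0]) cube([30, 50, 702]);
translate([613, 101, 0]) mirror([1, 0, 0]) rotate([0, atan2(270, 648), 0]) cube([30, 50, 702]);
translate([0, 838, 0]) rotate([0, atan2(270, 648), 0]) cube([30, 50, 702]);
translate([613, 838, 0]) mirror([1, 0, 0]) rotate([0, atan2(270, 648), 0]) cube([30, 50, 702]);


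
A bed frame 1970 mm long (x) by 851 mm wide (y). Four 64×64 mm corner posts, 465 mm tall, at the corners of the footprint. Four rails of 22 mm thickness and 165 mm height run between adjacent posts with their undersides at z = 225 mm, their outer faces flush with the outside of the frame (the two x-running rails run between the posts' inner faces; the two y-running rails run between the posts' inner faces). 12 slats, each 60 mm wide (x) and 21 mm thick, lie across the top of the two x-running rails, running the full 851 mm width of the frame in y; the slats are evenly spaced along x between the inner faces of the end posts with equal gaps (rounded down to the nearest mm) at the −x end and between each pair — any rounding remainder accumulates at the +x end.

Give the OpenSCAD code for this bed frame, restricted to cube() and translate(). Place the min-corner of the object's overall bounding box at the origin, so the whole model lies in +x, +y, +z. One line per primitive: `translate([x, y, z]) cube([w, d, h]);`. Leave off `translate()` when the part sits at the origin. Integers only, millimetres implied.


cube([64, 64, 465]);
translate([0, 787, 0]) cube([64, 64, 465]);
translate([1906, 0, 0]) cube([64, 64, 465]);
translate([1906, 787, 0]) cube([64, 64, 465]);
translate([64, 0, 225]) cube([1842, 22, 165]);
translate([64, 829, 225]) cube([1842, 22, 165]);
translate([0, 64, 225]) cube([22, 723, 165]);
translate([1948, 64, 225]) cube([22, 723, 165]);
translate([150, 0, 390]) cube([60, 851, 21]);
translate([296, 0, 390]) cube([60, 851, 21]);
translate([442, 0, 390]) cube([60, 851, 21]);
translate([588, 0, 390]) cube([60, 851, 21]);
translate([734, 0, 390]) cube([60, 851, 21]);
translate([880, 0, 390]) cube([60, 851, 21]);
translate([1026, 0, 390]) cube([60, 851, 21]);
translate([1172, 0, 390]) cube([60, 851, 21]);
translate([1318, 0, 390]) cube([60, 851, 21]);
translate([1464, 0, 390]) cube([60, 851, 21]);
translate([1610, 0, 390]) cube([60, 851, 21]);
translate([1756, 0, 390]) cube([60, 851, 21]);


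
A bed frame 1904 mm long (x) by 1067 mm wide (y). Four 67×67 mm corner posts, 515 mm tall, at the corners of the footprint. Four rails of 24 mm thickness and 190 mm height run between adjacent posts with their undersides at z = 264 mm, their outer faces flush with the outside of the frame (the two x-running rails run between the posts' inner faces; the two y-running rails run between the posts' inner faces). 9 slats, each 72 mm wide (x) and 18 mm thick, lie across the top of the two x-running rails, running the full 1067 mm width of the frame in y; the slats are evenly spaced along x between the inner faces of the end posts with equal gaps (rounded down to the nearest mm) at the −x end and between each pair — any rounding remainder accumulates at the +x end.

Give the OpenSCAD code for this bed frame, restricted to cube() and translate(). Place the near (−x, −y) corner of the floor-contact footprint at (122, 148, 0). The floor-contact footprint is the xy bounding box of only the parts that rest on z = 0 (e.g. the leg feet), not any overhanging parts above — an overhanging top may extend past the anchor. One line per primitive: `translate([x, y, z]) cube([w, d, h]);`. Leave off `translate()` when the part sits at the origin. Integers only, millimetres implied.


translate([122, 148, 0]) cube([67, 67, 515]);
translate([122, 1148, 0]) cube([67, 67, 515]);
translate([1959, 148, 0]) cube([67, 67, 515]);
translate([1959, 1148, 0]) cube([67, 67, 515]);
translate([189, 148, 264]) cube([1770, 24, 190]);
translate([189, 1191, 264]) cube([1770, 24, 190]);
translate([122, 215, 264]) cube([24, 933, 190]);
translate([2002, 215, 264]) cube([24, 933, 190]);
translate([301, 148, 454]) cube([72, 1067, 18]);
translate([485, 148, 454]) cube([72, 1067, 18]);
translate([669, 148, 454]) cube([72, 1067, 18]);
translate([853, 148, 454]) cube([72, 1067, 18]);
translate([1037, 148, 454]) cube([72, 1067, 18]);
translate([1221, 148, 454]) cube([72, 1067, 18]);
translate([1405, 148, 454]) cube([72, 1067, 18]);
translate([1589, 148, 454]) cube([72, 1067, 18]);
translate([1773, 148, 454]) cube([72, 1067, 18]);


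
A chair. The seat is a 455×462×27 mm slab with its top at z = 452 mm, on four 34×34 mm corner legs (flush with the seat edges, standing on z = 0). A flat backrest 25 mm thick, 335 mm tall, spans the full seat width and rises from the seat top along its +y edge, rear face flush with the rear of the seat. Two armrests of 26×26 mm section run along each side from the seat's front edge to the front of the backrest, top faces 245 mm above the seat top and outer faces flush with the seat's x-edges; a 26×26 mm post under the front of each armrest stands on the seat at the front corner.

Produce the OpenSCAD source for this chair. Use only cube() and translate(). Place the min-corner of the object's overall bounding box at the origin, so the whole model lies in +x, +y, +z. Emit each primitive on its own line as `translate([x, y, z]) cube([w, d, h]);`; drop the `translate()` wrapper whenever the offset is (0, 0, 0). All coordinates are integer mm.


translate([0, 0, 425]) cube([455, 462, 27]);
cube([34, 34, 425]);
translate([421, 0, 0]) cube([34, 34, 425]);
translate([0, 428, 0]) cube([34, 34, 425]);
translate([421, 428, 0]) cube([34, 34, 425]);
translate([0, 437, 452]) cube([455, 25, 335]);
translate([0, 0, 671]) cube([26, 437, 26]);
translate([429, 0, 671]) cube([26, 437, 26]);
translate([0, 0, 452]) cube([26, 26, 219]);
translate([429, 0, 452]) cube([26, 26, 219]);


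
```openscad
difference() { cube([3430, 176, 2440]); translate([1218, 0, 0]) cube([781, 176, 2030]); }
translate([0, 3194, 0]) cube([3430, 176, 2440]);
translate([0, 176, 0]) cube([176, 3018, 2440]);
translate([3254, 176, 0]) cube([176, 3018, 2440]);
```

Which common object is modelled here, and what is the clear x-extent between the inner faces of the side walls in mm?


A single room. The interior width is 3078 mm.

Four walls enclosing a rectangle with a door in the front wall — a room. Outside width 3430 minus two 176 mm walls gives 3078 mm.


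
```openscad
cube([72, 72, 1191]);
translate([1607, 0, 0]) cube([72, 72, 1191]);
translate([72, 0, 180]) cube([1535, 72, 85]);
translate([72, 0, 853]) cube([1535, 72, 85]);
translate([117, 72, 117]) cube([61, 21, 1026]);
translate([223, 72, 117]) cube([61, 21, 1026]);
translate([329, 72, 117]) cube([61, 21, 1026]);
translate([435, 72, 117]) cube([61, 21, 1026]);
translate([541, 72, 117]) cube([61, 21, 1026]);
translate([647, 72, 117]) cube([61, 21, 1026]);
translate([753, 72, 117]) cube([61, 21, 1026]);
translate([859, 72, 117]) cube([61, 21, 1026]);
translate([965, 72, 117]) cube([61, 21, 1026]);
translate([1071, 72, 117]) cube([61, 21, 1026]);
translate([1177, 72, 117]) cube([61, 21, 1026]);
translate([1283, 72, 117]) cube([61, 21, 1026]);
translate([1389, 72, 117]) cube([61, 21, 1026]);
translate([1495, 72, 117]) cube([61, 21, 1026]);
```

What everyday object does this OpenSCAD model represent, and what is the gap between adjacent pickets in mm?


A fence section. The picket gap is 45 mm.

Two posts, two rails, 14 pickets — a fence section. Span 1535 mm holds 14 pickets of 61 mm with 15 equal gaps: ⌊(1535 − 14·61) / 15⌋ = 45 mm.
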